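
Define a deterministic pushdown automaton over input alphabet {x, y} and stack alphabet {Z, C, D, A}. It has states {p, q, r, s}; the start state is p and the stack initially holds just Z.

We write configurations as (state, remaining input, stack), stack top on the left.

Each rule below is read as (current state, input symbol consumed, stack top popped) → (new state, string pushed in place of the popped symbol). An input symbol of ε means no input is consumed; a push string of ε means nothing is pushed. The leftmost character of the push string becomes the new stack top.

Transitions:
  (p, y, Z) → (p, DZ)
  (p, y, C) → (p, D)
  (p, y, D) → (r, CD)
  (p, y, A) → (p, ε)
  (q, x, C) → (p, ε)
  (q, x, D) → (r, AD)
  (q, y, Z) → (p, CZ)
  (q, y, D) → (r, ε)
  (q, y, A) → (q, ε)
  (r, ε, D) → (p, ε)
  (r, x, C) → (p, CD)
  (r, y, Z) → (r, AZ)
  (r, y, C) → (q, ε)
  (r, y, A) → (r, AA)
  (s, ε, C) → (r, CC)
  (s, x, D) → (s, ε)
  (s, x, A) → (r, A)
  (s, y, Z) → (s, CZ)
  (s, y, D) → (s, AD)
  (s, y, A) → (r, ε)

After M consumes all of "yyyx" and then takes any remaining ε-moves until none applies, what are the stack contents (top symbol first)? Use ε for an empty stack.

(p, yyyx, Z)
  read y, top Z: go to p, push DZ → (p, yyx, DZ)
  read y, top D: go to r, push CD → (r, yx, CDZ)
  read y, top C: go to q, push ε → (q, x, DZ)
  read x, top D: go to r, push AD → (r, ε, ADZ)
All input consumed in state r with stack ADZ.

ADZ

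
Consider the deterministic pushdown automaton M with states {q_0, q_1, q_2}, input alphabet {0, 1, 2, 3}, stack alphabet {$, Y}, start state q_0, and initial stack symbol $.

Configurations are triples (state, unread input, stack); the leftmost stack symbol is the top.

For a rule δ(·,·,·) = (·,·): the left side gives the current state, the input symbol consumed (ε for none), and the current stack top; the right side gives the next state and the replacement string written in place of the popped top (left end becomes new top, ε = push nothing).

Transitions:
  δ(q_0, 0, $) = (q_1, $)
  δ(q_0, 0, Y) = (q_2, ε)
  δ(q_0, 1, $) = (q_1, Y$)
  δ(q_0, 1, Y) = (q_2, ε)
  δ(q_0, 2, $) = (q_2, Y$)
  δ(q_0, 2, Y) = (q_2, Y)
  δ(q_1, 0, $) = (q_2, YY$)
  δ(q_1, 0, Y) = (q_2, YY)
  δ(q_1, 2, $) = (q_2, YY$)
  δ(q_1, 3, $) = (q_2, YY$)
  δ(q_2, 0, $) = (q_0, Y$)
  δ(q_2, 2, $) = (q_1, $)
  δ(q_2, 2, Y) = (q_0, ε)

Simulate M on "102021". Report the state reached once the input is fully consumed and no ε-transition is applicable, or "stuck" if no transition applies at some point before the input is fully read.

stuck

(q_0, 102021, $)
  read 1, top $: go to q_1, push Y$ → (q_1, 02021, Y$)
  read 0, top Y: go to q_2, push YY → (q_2, 2021, YY$)
  read 2, top Y: go to q_0, push ε → (q_0, 021, Y$)
  read 0, top Y: go to q_2, push ε → (q_2, 21, $)
  read 2, top $: go to q_1, push $ → (q_1, 1, $)
No transition for (q_1, 1, top $); M blocks with input 1 remaining.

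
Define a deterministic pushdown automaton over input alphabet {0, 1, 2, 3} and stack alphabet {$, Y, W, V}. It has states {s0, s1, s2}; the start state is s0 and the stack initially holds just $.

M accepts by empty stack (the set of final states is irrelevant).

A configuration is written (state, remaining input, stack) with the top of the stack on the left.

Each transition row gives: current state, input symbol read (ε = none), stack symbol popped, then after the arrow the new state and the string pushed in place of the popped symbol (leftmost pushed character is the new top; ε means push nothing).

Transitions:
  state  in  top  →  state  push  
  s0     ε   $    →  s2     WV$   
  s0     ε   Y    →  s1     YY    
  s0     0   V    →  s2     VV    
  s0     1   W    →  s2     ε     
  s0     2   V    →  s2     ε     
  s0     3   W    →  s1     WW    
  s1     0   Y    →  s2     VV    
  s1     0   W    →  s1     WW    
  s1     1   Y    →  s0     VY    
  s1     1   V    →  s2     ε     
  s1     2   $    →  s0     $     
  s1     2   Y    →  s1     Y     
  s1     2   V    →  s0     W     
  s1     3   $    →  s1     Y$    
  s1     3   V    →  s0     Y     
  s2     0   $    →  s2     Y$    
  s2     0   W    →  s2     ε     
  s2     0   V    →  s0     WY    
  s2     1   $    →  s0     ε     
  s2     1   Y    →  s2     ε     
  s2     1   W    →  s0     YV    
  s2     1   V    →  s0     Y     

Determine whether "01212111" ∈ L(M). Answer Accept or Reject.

Accept

(s0, 01212111, $)
  ε-move, top $: go to s2, push WV$ → (s2, 01212111, WV$)
  read 0, top W: go to s2, push ε → (s2, 1212111, V$)
  read 1, top V: go to s0, push Y → (s0, 212111, Y$)
  ε-move, top Y: go to s1, push YY → (s1, 212111, YY$)
  read 2, top Y: go to s1, push Y → (s1, 12111, YY$)
  read 1, top Y: go to s0, push VY → (s0, 2111, VYY$)
  read 2, top V: go to s2, push ε → (s2, 111, YY$)
  read 1, top Y: go to s2, push ε → (s2, 11, Y$)
  read 1, top Y: go to s2, push ε → (s2, 1, $)
  read 1, top $: go to s0, push ε → (s0, ε, ε)
All input consumed and the stack is empty.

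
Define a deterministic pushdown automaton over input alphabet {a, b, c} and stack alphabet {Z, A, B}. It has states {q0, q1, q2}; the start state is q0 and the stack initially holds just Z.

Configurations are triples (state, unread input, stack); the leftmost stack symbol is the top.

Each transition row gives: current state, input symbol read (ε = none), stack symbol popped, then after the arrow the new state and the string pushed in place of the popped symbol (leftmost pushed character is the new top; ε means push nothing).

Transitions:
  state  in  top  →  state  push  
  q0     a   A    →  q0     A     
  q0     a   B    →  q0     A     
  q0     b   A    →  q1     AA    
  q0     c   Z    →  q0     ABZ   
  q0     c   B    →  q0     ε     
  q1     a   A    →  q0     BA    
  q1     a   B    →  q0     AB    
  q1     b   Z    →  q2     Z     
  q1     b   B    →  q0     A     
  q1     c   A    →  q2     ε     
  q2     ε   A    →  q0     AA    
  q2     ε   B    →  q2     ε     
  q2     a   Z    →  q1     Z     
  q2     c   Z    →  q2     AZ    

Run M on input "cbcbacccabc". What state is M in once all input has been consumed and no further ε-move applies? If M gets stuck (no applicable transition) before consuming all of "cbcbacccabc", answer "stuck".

(q0, cbcbacccabc, Z)
  read c, top Z: go to q0, push ABZ → (q0, bcbacccabc, ABZ)
  read b, top A: go to q1, push AA → (q1, cbacccabc, AABZ)
  read c, top A: go to q2, push ε → (q2, bacccabc, ABZ)
  ε-move, top A: go to q0, push AA → (q0, bacccabc, AABZ)
  read b, top A: go to q1, push AA → (q1, acccabc, AAABZ)
  read a, top A: go to q0, push BA → (q0, cccabc, BAAABZ)
  read c, top B: go to q0, push ε → (q0, ccabc, AAABZ)
No transition for (q0, c, top A); M blocks with input ccabc remaining.

stuck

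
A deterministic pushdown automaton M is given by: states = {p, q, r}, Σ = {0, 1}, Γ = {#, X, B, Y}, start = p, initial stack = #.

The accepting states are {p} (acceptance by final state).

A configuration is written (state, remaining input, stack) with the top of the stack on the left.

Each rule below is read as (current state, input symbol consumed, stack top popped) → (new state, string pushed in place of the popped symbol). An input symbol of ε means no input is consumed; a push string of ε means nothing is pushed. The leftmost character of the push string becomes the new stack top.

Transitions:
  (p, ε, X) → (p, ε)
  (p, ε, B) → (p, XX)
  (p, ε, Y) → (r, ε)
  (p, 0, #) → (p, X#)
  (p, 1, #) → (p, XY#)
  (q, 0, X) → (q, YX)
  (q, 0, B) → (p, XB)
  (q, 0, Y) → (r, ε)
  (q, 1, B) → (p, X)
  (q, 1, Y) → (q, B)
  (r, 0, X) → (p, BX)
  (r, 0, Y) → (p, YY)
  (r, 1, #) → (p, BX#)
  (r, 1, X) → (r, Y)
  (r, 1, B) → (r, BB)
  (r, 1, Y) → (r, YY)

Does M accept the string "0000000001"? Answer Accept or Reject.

Accept

(p, 0000000001, #) ⊢ (p, 000000001, X#) ⊢ (p, 000000001, #) ⊢ (p, 00000001, X#) ⊢ (p, 00000001, #) ⊢ (p, 0000001, X#) ⊢ (p, 0000001, #) ⊢ (p, 000001, X#) ⊢ (p, 000001, #) ⊢ (p, 00001, X#) ⊢ (p, 00001, #) ⊢ (p, 0001, X#) ⊢ (p, 0001, #) ⊢ (p, 001, X#) ⊢ (p, 001, #) ⊢ (p, 01, X#) ⊢ (p, 01, #) ⊢ (p, 1, X#) ⊢ (p, 1, #) ⊢ (p, ε, XY#)
All input consumed; state p ∈ F.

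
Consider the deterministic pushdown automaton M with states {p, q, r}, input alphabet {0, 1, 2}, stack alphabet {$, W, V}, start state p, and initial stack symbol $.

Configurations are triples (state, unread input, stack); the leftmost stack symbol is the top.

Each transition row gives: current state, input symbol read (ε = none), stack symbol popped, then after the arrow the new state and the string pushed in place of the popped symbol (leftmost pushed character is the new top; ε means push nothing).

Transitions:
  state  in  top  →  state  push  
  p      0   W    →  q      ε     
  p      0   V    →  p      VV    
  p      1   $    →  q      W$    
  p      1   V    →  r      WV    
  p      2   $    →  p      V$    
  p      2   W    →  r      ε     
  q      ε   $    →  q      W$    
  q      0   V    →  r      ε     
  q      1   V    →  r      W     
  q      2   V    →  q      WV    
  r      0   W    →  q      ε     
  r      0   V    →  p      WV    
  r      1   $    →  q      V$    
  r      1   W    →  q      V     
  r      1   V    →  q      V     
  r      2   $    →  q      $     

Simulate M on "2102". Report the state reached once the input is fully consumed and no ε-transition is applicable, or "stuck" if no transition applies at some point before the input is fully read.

q

(p, 2102, $)
  read 2, top $: go to p, push V$ → (p, 102, V$)
  read 1, top V: go to r, push WV → (r, 02, WV$)
  read 0, top W: go to q, push ε → (q, 2, V$)
  read 2, top V: go to q, push WV → (q, ε, WV$)
All input consumed; M is in state q.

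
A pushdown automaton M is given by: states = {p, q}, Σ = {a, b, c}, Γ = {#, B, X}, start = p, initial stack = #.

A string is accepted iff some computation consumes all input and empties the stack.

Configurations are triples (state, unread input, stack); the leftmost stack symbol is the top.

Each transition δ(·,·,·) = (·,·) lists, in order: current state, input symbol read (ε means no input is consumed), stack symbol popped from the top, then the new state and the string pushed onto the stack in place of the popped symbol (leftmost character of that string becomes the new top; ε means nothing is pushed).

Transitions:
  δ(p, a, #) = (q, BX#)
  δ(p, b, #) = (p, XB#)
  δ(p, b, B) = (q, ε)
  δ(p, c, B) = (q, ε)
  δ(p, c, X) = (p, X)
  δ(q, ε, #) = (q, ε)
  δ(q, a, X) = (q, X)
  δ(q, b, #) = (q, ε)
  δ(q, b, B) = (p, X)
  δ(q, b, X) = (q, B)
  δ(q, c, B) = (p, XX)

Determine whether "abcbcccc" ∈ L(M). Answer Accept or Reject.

Reject

No computation consumes all input and empties the stack.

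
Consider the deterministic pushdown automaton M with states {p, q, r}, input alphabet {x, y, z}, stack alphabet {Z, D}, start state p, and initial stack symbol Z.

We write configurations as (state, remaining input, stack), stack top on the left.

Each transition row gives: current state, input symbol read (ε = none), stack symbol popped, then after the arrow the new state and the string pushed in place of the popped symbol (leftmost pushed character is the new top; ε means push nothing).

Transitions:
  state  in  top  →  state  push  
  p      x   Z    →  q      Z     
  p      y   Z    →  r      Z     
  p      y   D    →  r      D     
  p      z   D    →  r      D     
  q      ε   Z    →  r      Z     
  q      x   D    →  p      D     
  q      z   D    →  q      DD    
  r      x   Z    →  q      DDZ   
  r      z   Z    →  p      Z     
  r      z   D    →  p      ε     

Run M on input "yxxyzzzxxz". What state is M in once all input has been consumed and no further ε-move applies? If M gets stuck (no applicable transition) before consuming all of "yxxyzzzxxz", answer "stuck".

q

(p, yxxyzzzxxz, Z) ⊢ (r, xxyzzzxxz, Z) ⊢ (q, xyzzzxxz, DDZ) ⊢ (p, yzzzxxz, DDZ) ⊢ (r, zzzxxz, DDZ) ⊢ (p, zzxxz, DZ) ⊢ (r, zxxz, DZ) ⊢ (p, xxz, Z) ⊢ (q, xz, Z) ⊢ (r, xz, Z) ⊢ (q, z, DDZ) ⊢ (q, ε, DDDZ)
All input consumed; M is in state q.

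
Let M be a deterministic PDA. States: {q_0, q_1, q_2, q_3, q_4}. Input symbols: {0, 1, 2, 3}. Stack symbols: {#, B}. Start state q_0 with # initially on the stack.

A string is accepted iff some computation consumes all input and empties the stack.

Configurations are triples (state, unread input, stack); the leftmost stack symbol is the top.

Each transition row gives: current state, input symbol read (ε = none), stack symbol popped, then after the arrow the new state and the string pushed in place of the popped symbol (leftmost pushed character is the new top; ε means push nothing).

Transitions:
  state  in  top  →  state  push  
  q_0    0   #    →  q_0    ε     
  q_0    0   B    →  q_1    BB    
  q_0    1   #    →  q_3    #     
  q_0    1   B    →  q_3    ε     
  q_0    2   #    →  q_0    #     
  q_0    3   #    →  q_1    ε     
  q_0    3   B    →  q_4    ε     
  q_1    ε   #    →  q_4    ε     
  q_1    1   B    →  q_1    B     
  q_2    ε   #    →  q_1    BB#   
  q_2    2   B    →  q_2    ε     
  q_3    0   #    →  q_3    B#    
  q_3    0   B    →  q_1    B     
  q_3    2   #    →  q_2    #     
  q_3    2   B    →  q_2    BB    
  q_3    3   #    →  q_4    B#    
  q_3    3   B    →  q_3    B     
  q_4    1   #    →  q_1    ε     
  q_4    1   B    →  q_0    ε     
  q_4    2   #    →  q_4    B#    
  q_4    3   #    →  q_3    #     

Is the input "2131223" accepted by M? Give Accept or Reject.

Accept

(q_0, 2131223, #)
  read 2, top #: go to q_0, push # → (q_0, 131223, #)
  read 1, top #: go to q_3, push # → (q_3, 31223, #)
  read 3, top #: go to q_4, push B# → (q_4, 1223, B#)
  read 1, top B: go to q_0, push ε → (q_0, 223, #)
  read 2, top #: go to q_0, push # → (q_0, 23, #)
  read 2, top #: go to q_0, push # → (q_0, 3, #)
  read 3, top #: go to q_1, push ε → (q_1, ε, ε)
All input consumed and the stack is empty.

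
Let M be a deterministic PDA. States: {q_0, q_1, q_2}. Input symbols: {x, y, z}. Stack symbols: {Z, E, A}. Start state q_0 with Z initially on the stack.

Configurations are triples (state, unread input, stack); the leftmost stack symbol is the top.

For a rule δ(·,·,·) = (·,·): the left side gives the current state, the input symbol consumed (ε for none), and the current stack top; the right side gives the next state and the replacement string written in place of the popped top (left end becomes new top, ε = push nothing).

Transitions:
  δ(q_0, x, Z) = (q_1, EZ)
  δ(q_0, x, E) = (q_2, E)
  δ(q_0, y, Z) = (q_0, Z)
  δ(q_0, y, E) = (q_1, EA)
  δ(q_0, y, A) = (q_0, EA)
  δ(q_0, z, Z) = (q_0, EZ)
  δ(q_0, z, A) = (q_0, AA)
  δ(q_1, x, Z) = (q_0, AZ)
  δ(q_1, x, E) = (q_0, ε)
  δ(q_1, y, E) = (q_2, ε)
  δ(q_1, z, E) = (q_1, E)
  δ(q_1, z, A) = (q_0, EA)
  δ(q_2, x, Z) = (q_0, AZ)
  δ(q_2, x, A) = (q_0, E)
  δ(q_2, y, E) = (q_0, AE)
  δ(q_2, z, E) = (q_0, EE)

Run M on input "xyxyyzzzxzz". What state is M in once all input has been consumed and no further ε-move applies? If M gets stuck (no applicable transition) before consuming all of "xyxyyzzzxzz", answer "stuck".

(q_0, xyxyyzzzxzz, Z)
  read x, top Z: go to q_1, push EZ → (q_1, yxyyzzzxzz, EZ)
  read y, top E: go to q_2, push ε → (q_2, xyyzzzxzz, Z)
  read x, top Z: go to q_0, push AZ → (q_0, yyzzzxzz, AZ)
  read y, top A: go to q_0, push EA → (q_0, yzzzxzz, EAZ)
  read y, top E: go to q_1, push EA → (q_1, zzzxzz, EAAZ)
  read z, top E: go to q_1, push E → (q_1, zzxzz, EAAZ)
  read z, top E: go to q_1, push E → (q_1, zxzz, EAAZ)
  read z, top E: go to q_1, push E → (q_1, xzz, EAAZ)
  read x, top E: go to q_0, push ε → (q_0, zz, AAZ)
  read z, top A: go to q_0, push AA → (q_0, z, AAAZ)
  read z, top A: go to q_0, push AA → (q_0, ε, AAAAZ)
All input consumed; M is in state q_0.

q_0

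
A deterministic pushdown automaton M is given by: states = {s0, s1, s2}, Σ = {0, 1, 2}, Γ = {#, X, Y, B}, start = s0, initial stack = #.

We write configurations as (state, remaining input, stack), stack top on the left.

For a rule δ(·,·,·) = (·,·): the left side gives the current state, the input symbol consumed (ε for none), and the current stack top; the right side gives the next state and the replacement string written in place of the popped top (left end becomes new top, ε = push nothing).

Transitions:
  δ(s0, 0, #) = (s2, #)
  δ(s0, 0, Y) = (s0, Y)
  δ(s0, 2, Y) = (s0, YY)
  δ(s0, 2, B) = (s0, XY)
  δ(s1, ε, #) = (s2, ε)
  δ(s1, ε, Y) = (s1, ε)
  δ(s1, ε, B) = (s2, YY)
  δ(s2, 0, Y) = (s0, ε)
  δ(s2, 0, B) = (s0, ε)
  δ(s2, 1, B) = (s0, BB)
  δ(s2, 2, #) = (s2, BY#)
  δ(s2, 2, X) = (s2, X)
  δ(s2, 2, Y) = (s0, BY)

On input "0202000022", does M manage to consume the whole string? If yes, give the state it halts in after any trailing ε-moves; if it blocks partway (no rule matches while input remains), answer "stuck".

s0

(s0, 0202000022, #)
  read 0, top #: go to s2, push # → (s2, 202000022, #)
  read 2, top #: go to s2, push BY# → (s2, 02000022, BY#)
  read 0, top B: go to s0, push ε → (s0, 2000022, Y#)
  read 2, top Y: go to s0, push YY → (s0, 000022, YY#)
  read 0, top Y: go to s0, push Y → (s0, 00022, YY#)
  read 0, top Y: go to s0, push Y → (s0, 0022, YY#)
  read 0, top Y: go to s0, push Y → (s0, 022, YY#)
  read 0, top Y: go to s0, push Y → (s0, 22, YY#)
  read 2, top Y: go to s0, push YY → (s0, 2, YYY#)
  read 2, top Y: go to s0, push YY → (s0, ε, YYYY#)
All input consumed; M is in state s0.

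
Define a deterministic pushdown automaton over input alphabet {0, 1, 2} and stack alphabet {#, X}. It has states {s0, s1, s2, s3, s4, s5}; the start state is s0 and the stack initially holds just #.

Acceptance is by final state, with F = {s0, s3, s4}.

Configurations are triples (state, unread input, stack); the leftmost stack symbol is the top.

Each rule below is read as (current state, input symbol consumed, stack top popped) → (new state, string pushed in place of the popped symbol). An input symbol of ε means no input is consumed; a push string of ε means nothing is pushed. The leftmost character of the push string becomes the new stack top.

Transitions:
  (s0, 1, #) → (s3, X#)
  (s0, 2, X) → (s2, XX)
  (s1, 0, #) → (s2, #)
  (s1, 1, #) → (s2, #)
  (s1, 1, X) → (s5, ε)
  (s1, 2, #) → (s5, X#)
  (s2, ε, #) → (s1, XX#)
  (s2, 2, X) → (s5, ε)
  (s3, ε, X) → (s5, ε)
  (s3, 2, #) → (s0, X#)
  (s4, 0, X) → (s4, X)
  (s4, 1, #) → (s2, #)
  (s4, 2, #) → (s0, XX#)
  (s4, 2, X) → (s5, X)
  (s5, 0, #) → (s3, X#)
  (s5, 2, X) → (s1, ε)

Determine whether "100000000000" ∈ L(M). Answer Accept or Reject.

Accept

(s0, 100000000000, #)
  read 1, top #: go to s3, push X# → (s3, 00000000000, X#)
  ε-move, top X: go to s5, push ε → (s5, 00000000000, #)
  read 0, top #: go to s3, push X# → (s3, 0000000000, X#)
  ε-move, top X: go to s5, push ε → (s5, 0000000000, #)
  read 0, top #: go to s3, push X# → (s3, 000000000, X#)
  ε-move, top X: go to s5, push ε → (s5, 000000000, #)
  read 0, top #: go to s3, push X# → (s3, 00000000, X#)
  ε-move, top X: go to s5, push ε → (s5, 00000000, #)
  read 0, top #: go to s3, push X# → (s3, 0000000, X#)
  ε-move, top X: go to s5, push ε → (s5, 0000000, #)
  read 0, top #: go to s3, push X# → (s3, 000000, X#)
  ε-move, top X: go to s5, push ε → (s5, 000000, #)
  read 0, top #: go to s3, push X# → (s3, 00000, X#)
  ε-move, top X: go to s5, push ε → (s5, 00000, #)
  read 0, top #: go to s3, push X# → (s3, 0000, X#)
  ε-move, top X: go to s5, push ε → (s5, 0000, #)
  read 0, top #: go to s3, push X# → (s3, 000, X#)
  ε-move, top X: go to s5, push ε → (s5, 000, #)
  read 0, top #: go to s3, push X# → (s3, 00, X#)
  ε-move, top X: go to s5, push ε → (s5, 00, #)
  read 0, top #: go to s3, push X# → (s3, 0, X#)
  ε-move, top X: go to s5, push ε → (s5, 0, #)
  read 0, top #: go to s3, push X# → (s3, ε, X#)
All input consumed; state s3 ∈ F.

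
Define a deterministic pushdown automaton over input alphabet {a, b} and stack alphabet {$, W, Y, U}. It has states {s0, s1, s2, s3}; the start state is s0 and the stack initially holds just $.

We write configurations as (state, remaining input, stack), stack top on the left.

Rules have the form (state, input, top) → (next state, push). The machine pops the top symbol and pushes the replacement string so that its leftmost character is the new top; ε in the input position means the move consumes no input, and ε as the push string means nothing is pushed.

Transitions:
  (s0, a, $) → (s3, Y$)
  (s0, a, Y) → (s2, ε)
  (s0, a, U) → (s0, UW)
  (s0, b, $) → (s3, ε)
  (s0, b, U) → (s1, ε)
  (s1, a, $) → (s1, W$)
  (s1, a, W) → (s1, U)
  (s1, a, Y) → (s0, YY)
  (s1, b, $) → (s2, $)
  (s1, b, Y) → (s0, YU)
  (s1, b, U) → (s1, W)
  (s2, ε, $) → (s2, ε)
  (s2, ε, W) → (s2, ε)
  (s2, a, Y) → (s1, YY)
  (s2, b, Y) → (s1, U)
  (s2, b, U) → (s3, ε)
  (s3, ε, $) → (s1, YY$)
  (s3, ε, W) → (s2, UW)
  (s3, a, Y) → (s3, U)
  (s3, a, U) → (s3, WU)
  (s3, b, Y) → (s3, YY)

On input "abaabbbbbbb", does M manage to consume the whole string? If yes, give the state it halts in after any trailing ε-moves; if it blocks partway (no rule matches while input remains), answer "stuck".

(s0, abaabbbbbbb, $) ⊢ (s3, baabbbbbbb, Y$) ⊢ (s3, aabbbbbbb, YY$) ⊢ (s3, abbbbbbb, UY$) ⊢ (s3, bbbbbbb, WUY$) ⊢ (s2, bbbbbbb, UWUY$) ⊢ (s3, bbbbbb, WUY$) ⊢ (s2, bbbbbb, UWUY$) ⊢ (s3, bbbbb, WUY$) ⊢ (s2, bbbbb, UWUY$) ⊢ (s3, bbbb, WUY$) ⊢ (s2, bbbb, UWUY$) ⊢ (s3, bbb, WUY$) ⊢ (s2, bbb, UWUY$) ⊢ (s3, bb, WUY$) ⊢ (s2, bb, UWUY$) ⊢ (s3, b, WUY$) ⊢ (s2, b, UWUY$) ⊢ (s3, ε, WUY$) ⊢ (s2, ε, UWUY$)
All input consumed; M is in state s2.

s2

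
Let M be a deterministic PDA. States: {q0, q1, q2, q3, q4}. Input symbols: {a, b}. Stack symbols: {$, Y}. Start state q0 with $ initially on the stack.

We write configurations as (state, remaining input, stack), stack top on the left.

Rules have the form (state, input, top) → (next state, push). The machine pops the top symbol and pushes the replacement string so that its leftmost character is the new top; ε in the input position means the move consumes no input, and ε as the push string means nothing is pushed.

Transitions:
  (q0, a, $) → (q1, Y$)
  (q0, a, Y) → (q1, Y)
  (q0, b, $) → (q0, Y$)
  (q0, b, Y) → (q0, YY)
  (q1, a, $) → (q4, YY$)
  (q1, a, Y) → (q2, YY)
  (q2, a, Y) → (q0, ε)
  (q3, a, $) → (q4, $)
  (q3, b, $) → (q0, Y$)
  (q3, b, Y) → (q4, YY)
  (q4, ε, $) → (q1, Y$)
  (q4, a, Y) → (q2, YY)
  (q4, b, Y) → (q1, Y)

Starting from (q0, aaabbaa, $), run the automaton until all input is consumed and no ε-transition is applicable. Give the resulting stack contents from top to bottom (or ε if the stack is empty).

YYYY$

(q0, aaabbaa, $)
  read a, top $: go to q1, push Y$ → (q1, aabbaa, Y$)
  read a, top Y: go to q2, push YY → (q2, abbaa, YY$)
  read a, top Y: go to q0, push ε → (q0, bbaa, Y$)
  read b, top Y: go to q0, push YY → (q0, baa, YY$)
  read b, top Y: go to q0, push YY → (q0, aa, YYY$)
  read a, top Y: go to q1, push Y → (q1, a, YYY$)
  read a, top Y: go to q2, push YY → (q2, ε, YYYY$)
All input consumed in state q2 with stack YYYY$.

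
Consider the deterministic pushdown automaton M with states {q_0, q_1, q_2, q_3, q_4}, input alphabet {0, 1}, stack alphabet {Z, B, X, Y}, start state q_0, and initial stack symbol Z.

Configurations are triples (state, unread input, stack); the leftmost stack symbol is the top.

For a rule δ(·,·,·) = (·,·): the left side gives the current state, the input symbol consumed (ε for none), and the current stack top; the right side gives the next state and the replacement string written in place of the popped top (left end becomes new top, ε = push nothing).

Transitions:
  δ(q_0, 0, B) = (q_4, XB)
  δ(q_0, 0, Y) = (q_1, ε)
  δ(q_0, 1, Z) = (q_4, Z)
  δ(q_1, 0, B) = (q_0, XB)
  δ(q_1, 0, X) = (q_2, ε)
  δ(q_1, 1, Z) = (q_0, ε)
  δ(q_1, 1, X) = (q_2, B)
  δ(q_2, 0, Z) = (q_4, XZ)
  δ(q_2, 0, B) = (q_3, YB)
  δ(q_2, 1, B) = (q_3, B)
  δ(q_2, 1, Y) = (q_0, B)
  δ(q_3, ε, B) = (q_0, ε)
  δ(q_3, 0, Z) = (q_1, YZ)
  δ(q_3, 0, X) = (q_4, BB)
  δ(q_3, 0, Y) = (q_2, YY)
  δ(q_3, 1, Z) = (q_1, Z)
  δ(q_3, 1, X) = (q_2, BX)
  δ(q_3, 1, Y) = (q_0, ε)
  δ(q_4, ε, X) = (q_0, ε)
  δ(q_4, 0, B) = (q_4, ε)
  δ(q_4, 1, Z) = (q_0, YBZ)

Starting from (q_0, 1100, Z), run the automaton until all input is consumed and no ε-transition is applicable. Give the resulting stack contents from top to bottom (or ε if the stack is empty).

XBZ

(q_0, 1100, Z)
  read 1, top Z: go to q_4, push Z → (q_4, 100, Z)
  read 1, top Z: go to q_0, push YBZ → (q_0, 00, YBZ)
  read 0, top Y: go to q_1, push ε → (q_1, 0, BZ)
  read 0, top B: go to q_0, push XB → (q_0, ε, XBZ)
All input consumed in state q_0 with stack XBZ.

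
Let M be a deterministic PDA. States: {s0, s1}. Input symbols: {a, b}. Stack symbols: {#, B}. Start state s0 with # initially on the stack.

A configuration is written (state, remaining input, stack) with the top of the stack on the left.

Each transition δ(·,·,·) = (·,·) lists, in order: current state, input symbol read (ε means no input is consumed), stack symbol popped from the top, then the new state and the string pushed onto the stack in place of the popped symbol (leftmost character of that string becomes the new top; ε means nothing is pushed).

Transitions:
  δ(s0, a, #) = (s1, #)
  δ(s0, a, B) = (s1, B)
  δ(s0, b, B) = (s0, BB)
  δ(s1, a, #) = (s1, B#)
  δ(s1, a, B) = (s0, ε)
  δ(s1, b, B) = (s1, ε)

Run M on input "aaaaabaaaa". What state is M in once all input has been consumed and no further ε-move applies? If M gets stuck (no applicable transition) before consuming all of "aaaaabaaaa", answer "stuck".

s1

(s0, aaaaabaaaa, #)
  read a, top #: go to s1, push # → (s1, aaaabaaaa, #)
  read a, top #: go to s1, push B# → (s1, aaabaaaa, B#)
  read a, top B: go to s0, push ε → (s0, aabaaaa, #)
  read a, top #: go to s1, push # → (s1, abaaaa, #)
  read a, top #: go to s1, push B# → (s1, baaaa, B#)
  read b, top B: go to s1, push ε → (s1, aaaa, #)
  read a, top #: go to s1, push B# → (s1, aaa, B#)
  read a, top B: go to s0, push ε → (s0, aa, #)
  read a, top #: go to s1, push # → (s1, a, #)
  read a, top #: go to s1, push B# → (s1, ε, B#)
All input consumed; M is in state s1.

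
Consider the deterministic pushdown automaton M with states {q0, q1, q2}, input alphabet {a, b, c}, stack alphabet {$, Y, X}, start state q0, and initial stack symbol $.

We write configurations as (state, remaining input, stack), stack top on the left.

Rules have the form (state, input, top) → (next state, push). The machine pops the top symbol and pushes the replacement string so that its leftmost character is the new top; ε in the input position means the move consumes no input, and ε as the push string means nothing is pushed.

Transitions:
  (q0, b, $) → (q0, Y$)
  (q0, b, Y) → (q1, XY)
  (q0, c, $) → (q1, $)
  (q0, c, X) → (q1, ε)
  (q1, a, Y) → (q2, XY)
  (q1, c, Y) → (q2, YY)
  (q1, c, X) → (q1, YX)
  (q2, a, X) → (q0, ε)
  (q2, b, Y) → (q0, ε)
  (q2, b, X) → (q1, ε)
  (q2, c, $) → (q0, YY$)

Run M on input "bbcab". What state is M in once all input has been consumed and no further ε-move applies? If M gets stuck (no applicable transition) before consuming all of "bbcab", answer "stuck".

(q0, bbcab, $)
  read b, top $: go to q0, push Y$ → (q0, bcab, Y$)
  read b, top Y: go to q1, push XY → (q1, cab, XY$)
  read c, top X: go to q1, push YX → (q1, ab, YXY$)
  read a, top Y: go to q2, push XY → (q2, b, XYXY$)
  read b, top X: go to q1, push ε → (q1, ε, YXY$)
All input consumed; M is in state q1.

q1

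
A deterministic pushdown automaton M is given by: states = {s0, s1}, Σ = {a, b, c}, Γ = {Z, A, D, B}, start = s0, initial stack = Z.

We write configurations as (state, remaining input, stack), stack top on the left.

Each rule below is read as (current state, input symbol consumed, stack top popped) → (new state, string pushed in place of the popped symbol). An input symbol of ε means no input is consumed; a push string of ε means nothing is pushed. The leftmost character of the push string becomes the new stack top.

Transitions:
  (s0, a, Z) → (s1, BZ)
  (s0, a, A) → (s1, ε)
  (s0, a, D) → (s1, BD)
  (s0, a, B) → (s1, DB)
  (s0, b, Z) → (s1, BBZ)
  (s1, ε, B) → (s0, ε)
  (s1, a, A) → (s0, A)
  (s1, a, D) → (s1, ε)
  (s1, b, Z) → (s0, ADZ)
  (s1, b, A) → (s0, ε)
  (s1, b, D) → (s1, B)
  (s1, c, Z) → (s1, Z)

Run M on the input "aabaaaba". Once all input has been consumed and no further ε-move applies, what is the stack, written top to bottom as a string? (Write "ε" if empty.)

(s0, aabaaaba, Z)
  read a, top Z: go to s1, push BZ → (s1, abaaaba, BZ)
  ε-move, top B: go to s0, push ε → (s0, abaaaba, Z)
  read a, top Z: go to s1, push BZ → (s1, baaaba, BZ)
  ε-move, top B: go to s0, push ε → (s0, baaaba, Z)
  read b, top Z: go to s1, push BBZ → (s1, aaaba, BBZ)
  ε-move, top B: go to s0, push ε → (s0, aaaba, BZ)
  read a, top B: go to s1, push DB → (s1, aaba, DBZ)
  read a, top D: go to s1, push ε → (s1, aba, BZ)
  ε-move, top B: go to s0, push ε → (s0, aba, Z)
  read a, top Z: go to s1, push BZ → (s1, ba, BZ)
  ε-move, top B: go to s0, push ε → (s0, ba, Z)
  read b, top Z: go to s1, push BBZ → (s1, a, BBZ)
  ε-move, top B: go to s0, push ε → (s0, a, BZ)
  read a, top B: go to s1, push DB → (s1, ε, DBZ)
All input consumed in state s1 with stack DBZ.

DBZ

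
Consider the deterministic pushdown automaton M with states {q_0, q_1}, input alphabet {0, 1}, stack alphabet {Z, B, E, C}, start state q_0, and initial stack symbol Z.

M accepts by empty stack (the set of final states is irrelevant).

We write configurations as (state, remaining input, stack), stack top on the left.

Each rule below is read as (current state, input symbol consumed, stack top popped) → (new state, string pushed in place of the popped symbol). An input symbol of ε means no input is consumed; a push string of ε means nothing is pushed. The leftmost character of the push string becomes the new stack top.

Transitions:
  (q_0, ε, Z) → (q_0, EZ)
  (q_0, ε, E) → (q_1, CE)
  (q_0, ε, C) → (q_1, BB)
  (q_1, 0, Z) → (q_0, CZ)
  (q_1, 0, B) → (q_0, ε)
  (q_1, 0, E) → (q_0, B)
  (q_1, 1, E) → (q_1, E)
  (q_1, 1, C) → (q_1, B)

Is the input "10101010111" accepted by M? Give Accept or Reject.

Reject

(q_0, 10101010111, Z)
  ε-move, top Z: go to q_0, push EZ → (q_0, 10101010111, EZ)
  ε-move, top E: go to q_1, push CE → (q_1, 10101010111, CEZ)
  read 1, top C: go to q_1, push B → (q_1, 0101010111, BEZ)
  read 0, top B: go to q_0, push ε → (q_0, 101010111, EZ)
  ε-move, top E: go to q_1, push CE → (q_1, 101010111, CEZ)
  read 1, top C: go to q_1, push B → (q_1, 01010111, BEZ)
  read 0, top B: go to q_0, push ε → (q_0, 1010111, EZ)
  ε-move, top E: go to q_1, push CE → (q_1, 1010111, CEZ)
  read 1, top C: go to q_1, push B → (q_1, 010111, BEZ)
  read 0, top B: go to q_0, push ε → (q_0, 10111, EZ)
  ε-move, top E: go to q_1, push CE → (q_1, 10111, CEZ)
  read 1, top C: go to q_1, push B → (q_1, 0111, BEZ)
  read 0, top B: go to q_0, push ε → (q_0, 111, EZ)
  ε-move, top E: go to q_1, push CE → (q_1, 111, CEZ)
  read 1, top C: go to q_1, push B → (q_1, 11, BEZ)
No transition applies at (q_1, 11, BEZ); input not fully consumed.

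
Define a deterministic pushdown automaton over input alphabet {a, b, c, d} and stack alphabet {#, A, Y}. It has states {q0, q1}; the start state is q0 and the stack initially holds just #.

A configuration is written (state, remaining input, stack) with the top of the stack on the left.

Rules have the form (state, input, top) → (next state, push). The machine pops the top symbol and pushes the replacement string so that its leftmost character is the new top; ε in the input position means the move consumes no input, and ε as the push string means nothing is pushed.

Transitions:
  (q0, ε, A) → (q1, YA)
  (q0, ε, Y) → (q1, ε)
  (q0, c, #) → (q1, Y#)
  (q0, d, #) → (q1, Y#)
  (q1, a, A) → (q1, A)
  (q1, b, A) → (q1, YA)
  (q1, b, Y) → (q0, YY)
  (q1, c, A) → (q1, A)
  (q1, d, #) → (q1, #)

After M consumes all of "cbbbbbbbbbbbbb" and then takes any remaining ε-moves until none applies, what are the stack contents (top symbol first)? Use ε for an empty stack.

(q0, cbbbbbbbbbbbbb, #)
  read c, top #: go to q1, push Y# → (q1, bbbbbbbbbbbbb, Y#)
  read b, top Y: go to q0, push YY → (q0, bbbbbbbbbbbb, YY#)
  ε-move, top Y: go to q1, push ε → (q1, bbbbbbbbbbbb, Y#)
  read b, top Y: go to q0, push YY → (q0, bbbbbbbbbbb, YY#)
  ε-move, top Y: go to q1, push ε → (q1, bbbbbbbbbbb, Y#)
  read b, top Y: go to q0, push YY → (q0, bbbbbbbbbb, YY#)
  ε-move, top Y: go to q1, push ε → (q1, bbbbbbbbbb, Y#)
  read b, top Y: go to q0, push YY → (q0, bbbbbbbbb, YY#)
  ε-move, top Y: go to q1, push ε → (q1, bbbbbbbbb, Y#)
  read b, top Y: go to q0, push YY → (q0, bbbbbbbb, YY#)
  ε-move, top Y: go to q1, push ε → (q1, bbbbbbbb, Y#)
  read b, top Y: go to q0, push YY → (q0, bbbbbbb, YY#)
  ε-move, top Y: go to q1, push ε → (q1, bbbbbbb, Y#)
  read b, top Y: go to q0, push YY → (q0, bbbbbb, YY#)
  ε-move, top Y: go to q1, push ε → (q1, bbbbbb, Y#)
  read b, top Y: go to q0, push YY → (q0, bbbbb, YY#)
  ε-move, top Y: go to q1, push ε → (q1, bbbbb, Y#)
  read b, top Y: go to q0, push YY → (q0, bbbb, YY#)
  ε-move, top Y: go to q1, push ε → (q1, bbbb, Y#)
  read b, top Y: go to q0, push YY → (q0, bbb, YY#)
  ε-move, top Y: go to q1, push ε → (q1, bbb, Y#)
  read b, top Y: go to q0, push YY → (q0, bb, YY#)
  ε-move, top Y: go to q1, push ε → (q1, bb, Y#)
  read b, top Y: go to q0, push YY → (q0, b, YY#)
  ε-move, top Y: go to q1, push ε → (q1, b, Y#)
  read b, top Y: go to q0, push YY → (q0, ε, YY#)
  ε-move, top Y: go to q1, push ε → (q1, ε, Y#)
All input consumed in state q1 with stack Y#.

Y#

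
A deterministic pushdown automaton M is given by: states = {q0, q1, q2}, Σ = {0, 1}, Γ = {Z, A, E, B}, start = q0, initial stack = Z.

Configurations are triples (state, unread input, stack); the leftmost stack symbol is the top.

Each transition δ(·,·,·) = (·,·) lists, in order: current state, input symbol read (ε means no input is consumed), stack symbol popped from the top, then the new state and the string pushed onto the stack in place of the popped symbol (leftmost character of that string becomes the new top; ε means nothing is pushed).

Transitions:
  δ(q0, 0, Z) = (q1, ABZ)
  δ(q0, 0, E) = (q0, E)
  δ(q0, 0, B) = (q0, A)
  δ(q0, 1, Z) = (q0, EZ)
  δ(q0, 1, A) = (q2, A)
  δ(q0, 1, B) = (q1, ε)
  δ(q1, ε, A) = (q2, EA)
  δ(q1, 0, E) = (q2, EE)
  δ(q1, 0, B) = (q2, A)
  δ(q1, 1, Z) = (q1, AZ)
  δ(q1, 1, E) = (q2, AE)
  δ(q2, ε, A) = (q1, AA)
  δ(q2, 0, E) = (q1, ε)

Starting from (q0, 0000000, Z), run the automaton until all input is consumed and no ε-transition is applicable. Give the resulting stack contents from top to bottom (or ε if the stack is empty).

(q0, 0000000, Z) ⊢ (q1, 000000, ABZ) ⊢ (q2, 000000, EABZ) ⊢ (q1, 00000, ABZ) ⊢ (q2, 00000, EABZ) ⊢ (q1, 0000, ABZ) ⊢ (q2, 0000, EABZ) ⊢ (q1, 000, ABZ) ⊢ (q2, 000, EABZ) ⊢ (q1, 00, ABZ) ⊢ (q2, 00, EABZ) ⊢ (q1, 0, ABZ) ⊢ (q2, 0, EABZ) ⊢ (q1, ε, ABZ) ⊢ (q2, ε, EABZ)
All input consumed in state q2 with stack EABZ.

EABZ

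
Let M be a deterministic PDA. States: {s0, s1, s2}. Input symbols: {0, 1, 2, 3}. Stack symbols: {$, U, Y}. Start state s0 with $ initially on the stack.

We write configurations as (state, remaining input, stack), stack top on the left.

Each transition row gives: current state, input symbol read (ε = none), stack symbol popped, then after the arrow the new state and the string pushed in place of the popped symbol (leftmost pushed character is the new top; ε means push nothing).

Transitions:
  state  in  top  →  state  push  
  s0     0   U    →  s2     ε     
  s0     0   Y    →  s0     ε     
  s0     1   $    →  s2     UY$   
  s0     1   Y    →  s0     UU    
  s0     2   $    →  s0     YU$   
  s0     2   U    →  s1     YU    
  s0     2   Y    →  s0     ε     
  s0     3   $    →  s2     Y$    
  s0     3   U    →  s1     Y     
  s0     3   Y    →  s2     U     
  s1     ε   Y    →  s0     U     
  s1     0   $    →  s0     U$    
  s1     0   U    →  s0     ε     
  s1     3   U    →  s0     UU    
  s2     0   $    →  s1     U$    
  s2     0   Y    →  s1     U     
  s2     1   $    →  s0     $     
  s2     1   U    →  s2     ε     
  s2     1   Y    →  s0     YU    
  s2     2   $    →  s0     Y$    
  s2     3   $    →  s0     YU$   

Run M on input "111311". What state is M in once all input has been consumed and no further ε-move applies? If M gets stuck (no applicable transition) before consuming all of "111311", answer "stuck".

s2

(s0, 111311, $)
  read 1, top $: go to s2, push UY$ → (s2, 11311, UY$)
  read 1, top U: go to s2, push ε → (s2, 1311, Y$)
  read 1, top Y: go to s0, push YU → (s0, 311, YU$)
  read 3, top Y: go to s2, push U → (s2, 11, UU$)
  read 1, top U: go to s2, push ε → (s2, 1, U$)
  read 1, top U: go to s2, push ε → (s2, ε, $)
All input consumed; M is in state s2.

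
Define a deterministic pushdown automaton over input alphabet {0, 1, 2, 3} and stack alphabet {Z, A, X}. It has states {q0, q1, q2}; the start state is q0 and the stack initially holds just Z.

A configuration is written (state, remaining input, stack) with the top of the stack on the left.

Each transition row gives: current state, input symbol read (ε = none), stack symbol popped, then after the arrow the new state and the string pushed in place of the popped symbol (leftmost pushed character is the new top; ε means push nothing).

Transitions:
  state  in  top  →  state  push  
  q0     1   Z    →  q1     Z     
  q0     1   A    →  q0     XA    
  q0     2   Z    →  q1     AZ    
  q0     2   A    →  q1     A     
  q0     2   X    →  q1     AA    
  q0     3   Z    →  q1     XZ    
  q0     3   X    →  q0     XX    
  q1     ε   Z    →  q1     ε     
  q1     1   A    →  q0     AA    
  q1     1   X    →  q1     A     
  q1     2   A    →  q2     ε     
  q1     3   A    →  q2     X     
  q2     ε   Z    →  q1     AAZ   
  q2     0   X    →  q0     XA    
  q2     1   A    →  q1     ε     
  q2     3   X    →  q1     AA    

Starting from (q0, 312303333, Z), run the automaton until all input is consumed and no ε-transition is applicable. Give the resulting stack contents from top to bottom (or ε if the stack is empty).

XXXXXAAZ

(q0, 312303333, Z) ⊢ (q1, 12303333, XZ) ⊢ (q1, 2303333, AZ) ⊢ (q2, 303333, Z) ⊢ (q1, 303333, AAZ) ⊢ (q2, 03333, XAZ) ⊢ (q0, 3333, XAAZ) ⊢ (q0, 333, XXAAZ) ⊢ (q0, 33, XXXAAZ) ⊢ (q0, 3, XXXXAAZ) ⊢ (q0, ε, XXXXXAAZ)
All input consumed in state q0 with stack XXXXXAAZ.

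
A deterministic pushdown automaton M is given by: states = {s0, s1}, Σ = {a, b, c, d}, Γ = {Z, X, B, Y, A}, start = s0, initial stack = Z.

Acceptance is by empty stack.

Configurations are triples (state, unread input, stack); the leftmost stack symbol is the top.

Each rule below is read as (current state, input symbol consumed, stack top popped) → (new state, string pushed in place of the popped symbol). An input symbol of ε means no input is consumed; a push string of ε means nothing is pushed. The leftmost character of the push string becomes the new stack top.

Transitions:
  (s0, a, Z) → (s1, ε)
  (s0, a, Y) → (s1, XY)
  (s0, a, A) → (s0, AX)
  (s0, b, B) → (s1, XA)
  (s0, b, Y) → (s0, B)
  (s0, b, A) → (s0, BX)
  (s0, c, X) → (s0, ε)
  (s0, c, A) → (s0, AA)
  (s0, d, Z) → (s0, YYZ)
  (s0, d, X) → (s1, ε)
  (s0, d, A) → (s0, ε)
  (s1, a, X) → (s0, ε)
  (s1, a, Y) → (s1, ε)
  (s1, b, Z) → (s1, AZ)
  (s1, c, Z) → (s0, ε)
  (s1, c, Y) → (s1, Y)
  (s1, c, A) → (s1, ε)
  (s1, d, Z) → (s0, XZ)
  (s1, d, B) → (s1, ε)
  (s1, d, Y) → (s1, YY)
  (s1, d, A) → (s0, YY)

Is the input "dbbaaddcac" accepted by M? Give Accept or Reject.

Accept

(s0, dbbaaddcac, Z) ⊢ (s0, bbaaddcac, YYZ) ⊢ (s0, baaddcac, BYZ) ⊢ (s1, aaddcac, XAYZ) ⊢ (s0, addcac, AYZ) ⊢ (s0, ddcac, AXYZ) ⊢ (s0, dcac, XYZ) ⊢ (s1, cac, YZ) ⊢ (s1, ac, YZ) ⊢ (s1, c, Z) ⊢ (s0, ε, ε)
All input consumed and the stack is empty.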